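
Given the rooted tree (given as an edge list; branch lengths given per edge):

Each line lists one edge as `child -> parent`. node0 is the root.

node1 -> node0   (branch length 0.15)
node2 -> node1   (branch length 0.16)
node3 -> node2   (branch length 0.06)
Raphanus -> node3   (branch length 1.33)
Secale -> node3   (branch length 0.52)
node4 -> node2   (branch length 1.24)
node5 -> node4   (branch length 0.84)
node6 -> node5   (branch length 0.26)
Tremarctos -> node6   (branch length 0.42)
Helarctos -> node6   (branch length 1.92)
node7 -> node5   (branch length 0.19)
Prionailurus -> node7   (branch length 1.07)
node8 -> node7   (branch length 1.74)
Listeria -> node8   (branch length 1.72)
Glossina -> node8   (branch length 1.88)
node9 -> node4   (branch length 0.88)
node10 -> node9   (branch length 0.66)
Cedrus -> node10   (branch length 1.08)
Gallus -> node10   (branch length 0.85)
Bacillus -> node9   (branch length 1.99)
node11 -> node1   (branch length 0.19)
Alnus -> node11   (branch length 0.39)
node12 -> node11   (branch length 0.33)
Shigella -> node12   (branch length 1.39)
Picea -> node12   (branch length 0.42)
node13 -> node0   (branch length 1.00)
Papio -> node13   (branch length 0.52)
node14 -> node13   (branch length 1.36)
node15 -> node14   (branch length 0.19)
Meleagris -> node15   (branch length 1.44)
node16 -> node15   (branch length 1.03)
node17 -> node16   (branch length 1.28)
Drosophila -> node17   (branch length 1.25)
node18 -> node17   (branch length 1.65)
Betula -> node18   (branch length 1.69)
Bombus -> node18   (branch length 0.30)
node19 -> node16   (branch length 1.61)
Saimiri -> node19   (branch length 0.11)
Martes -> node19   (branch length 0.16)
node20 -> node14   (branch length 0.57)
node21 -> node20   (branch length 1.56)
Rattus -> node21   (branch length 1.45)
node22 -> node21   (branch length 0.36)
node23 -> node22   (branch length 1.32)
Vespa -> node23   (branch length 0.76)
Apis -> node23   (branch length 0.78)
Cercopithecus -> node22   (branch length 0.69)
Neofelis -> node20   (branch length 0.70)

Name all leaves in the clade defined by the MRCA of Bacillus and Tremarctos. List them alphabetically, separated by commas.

Bacillus, Cedrus, Gallus, Glossina, Helarctos, Listeria, Prionailurus, Tremarctos

Tracing Bacillus: it sits inside ((Cedrus,Gallus),Bacillus).
Tracing Tremarctos: it sits inside (Tremarctos,Helarctos).
The smallest clade enclosing both is (((Tremarctos,Helarctos),(Prionailurus,(Listeria,Glossina))),((Cedrus,Gallus),Bacillus)); the answer is its 8 terminal taxa in alphabetical order.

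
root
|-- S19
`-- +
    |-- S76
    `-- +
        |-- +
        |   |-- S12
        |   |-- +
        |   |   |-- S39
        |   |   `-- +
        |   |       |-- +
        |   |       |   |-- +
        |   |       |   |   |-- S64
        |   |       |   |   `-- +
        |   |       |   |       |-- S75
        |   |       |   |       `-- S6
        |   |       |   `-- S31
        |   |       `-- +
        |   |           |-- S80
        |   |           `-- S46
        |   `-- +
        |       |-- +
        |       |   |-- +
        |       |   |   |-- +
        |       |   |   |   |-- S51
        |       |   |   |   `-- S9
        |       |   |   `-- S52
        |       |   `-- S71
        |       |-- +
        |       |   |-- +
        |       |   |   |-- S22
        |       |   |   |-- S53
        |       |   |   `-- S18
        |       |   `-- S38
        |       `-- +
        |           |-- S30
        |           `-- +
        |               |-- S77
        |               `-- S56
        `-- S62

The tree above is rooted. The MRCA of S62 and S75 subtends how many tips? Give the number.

The MRCA of S62 and S75 is the node subtending ((S12,(S39,(((S64,(S75,S6)),S31),(S80,S46))),((((S51,S9),S52),S71),((S22,S53,S18),S38),(S30,(S77,S56)))),S62).
That clade contains 20 terminal taxa: S12, S18, S22, S30, S31, S38, S39, S46, S51, S52, S53, S56, S6, S62, S64, S71, S75, S77, S80, S9.

20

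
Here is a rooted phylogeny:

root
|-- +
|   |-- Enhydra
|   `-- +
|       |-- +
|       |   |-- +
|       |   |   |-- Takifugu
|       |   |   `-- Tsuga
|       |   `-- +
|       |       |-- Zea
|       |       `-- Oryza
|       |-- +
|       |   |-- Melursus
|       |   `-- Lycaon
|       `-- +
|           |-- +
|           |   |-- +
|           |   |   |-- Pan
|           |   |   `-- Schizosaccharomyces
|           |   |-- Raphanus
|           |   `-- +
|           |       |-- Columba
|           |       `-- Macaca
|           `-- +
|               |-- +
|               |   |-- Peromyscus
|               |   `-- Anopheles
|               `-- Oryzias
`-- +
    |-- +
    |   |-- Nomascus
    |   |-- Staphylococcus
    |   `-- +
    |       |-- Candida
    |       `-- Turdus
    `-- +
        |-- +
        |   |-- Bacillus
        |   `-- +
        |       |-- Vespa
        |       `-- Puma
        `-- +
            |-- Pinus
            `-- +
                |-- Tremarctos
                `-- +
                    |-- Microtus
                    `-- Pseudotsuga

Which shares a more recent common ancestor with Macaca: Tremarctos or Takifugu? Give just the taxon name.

Takifugu

The MRCA of Macaca and Takifugu subtends (((Takifugu,Tsuga),(Zea,Oryza)),(Melursus,Lycaon),(((Pan,Schizosaccharomyces),Raphanus,(Columba,Macaca)),((Peromyscus,Anopheles),Oryzias))) (14 taxa).
The MRCA of Macaca and Tremarctos is the root, subtending the entire tree (26 taxa).
The first is nested inside the second, so Macaca shares a more recent common ancestor with Takifugu.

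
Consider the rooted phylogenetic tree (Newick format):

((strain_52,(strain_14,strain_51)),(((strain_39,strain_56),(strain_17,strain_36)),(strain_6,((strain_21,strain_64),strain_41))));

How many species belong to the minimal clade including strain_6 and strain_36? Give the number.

8

The MRCA of strain_6 and strain_36 is the node subtending (((strain_39,strain_56),(strain_17,strain_36)),(strain_6,((strain_21,strain_64),strain_41))).
That clade contains 8 terminal taxa: strain_17, strain_21, strain_36, strain_39, strain_41, strain_56, strain_6, strain_64.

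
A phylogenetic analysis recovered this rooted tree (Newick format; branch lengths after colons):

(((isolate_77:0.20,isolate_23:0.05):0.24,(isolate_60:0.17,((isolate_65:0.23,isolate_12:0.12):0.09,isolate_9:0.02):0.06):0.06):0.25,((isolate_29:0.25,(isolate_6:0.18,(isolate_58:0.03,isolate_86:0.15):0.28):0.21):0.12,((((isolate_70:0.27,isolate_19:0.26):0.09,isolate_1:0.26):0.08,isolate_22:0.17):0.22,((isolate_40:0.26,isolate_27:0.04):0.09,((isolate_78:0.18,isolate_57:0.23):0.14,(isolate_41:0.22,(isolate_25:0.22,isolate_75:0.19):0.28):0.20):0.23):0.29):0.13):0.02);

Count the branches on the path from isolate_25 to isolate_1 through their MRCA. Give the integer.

The MRCA of isolate_25 and isolate_1 is the node subtending ((((isolate_70,isolate_19),isolate_1),isolate_22),((isolate_40,isolate_27),((isolate_78,isolate_57),(isolate_41,(isolate_25,isolate_75))))).
From isolate_25 up to that node: 5 branches. From isolate_1 up to the same node: 3 branches. Total: 5 + 3 = 8.

8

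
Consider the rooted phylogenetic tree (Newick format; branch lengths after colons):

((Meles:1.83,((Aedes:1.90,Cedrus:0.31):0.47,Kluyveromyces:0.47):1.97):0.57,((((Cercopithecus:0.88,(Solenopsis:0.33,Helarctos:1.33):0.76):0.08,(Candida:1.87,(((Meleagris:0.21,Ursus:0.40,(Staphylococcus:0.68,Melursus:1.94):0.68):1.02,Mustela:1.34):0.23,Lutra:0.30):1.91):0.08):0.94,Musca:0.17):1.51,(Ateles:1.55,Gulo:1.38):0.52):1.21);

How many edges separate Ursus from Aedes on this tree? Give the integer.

The MRCA of Ursus and Aedes is the root of the tree.
From Ursus up to that node: 8 branches. From Aedes up to the same node: 4 branches. Total: 8 + 4 = 12.

12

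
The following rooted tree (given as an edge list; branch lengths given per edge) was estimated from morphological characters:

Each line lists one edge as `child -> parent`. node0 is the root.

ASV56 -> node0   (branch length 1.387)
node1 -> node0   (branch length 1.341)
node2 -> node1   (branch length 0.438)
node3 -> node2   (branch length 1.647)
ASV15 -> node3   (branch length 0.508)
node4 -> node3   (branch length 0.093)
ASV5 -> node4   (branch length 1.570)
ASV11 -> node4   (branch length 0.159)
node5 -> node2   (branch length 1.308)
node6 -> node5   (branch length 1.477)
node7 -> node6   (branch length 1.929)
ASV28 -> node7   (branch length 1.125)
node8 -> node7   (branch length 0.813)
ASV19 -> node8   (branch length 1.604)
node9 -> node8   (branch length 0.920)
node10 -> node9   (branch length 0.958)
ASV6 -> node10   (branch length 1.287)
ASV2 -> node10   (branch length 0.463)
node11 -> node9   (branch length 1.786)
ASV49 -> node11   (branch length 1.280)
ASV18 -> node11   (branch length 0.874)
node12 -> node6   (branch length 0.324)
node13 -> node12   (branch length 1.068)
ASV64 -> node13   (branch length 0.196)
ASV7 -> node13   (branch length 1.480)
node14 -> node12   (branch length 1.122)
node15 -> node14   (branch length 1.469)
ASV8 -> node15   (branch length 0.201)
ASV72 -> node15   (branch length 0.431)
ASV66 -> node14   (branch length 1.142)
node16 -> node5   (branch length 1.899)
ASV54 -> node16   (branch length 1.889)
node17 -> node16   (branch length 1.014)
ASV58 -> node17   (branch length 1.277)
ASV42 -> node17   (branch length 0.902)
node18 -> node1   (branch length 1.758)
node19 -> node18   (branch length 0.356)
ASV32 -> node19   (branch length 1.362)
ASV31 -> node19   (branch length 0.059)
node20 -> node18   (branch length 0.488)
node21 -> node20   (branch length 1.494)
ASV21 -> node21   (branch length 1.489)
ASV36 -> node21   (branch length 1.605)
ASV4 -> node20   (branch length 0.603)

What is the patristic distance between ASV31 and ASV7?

The path runs ASV31 → … → MRCA → … → ASV7; the MRCA is the node subtending (((ASV15,(ASV5,ASV11)),(((ASV28,(ASV19,((ASV6,ASV2),(ASV49,ASV18)))),((ASV64,ASV7),((ASV8,ASV72),ASV66))),(ASV54,(ASV58,ASV42)))),((ASV32,ASV31),((ASV21,ASV36),ASV4))).
Branch lengths along that path: 0.059 + 0.356 + 1.758 + 0.438 + 1.308 + 1.477 + 0.324 + 1.068 + 1.480 = 8.268.

8.268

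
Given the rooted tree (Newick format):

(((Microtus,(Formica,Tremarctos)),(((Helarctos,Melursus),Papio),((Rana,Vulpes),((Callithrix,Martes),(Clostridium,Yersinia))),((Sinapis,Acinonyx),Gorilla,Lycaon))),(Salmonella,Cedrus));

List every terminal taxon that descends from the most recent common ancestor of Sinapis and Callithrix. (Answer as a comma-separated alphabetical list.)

Acinonyx, Callithrix, Clostridium, Gorilla, Helarctos, Lycaon, Martes, Melursus, Papio, Rana, Sinapis, Vulpes, Yersinia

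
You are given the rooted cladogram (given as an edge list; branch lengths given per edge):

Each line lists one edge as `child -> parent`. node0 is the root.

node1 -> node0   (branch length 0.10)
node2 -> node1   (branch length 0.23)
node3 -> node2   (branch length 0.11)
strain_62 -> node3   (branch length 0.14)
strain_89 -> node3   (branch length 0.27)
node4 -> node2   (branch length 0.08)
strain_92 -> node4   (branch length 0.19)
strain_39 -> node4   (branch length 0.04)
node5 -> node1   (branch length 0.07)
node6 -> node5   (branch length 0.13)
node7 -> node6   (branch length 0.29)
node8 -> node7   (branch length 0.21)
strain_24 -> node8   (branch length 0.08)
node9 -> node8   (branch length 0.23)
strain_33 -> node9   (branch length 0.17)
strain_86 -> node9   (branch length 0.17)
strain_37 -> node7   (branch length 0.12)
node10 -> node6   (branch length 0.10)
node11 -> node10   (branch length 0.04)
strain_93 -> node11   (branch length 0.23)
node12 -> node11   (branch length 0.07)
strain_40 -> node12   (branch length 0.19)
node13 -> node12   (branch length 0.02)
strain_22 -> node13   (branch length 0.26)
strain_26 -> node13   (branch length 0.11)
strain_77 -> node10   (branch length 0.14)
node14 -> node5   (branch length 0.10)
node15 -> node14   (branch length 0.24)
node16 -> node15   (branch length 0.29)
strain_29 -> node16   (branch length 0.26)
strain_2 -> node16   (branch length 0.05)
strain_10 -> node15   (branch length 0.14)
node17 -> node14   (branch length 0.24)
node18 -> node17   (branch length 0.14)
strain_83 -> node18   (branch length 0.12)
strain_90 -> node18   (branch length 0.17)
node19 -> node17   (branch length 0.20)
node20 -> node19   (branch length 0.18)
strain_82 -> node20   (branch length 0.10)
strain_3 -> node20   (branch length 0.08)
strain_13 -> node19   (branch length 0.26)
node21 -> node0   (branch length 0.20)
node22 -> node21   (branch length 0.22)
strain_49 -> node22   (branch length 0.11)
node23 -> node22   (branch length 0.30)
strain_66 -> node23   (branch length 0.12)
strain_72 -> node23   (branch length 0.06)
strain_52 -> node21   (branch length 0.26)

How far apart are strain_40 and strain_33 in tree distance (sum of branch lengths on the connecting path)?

The path runs strain_40 → … → MRCA → … → strain_33; the MRCA is the node subtending (((strain_24,(strain_33,strain_86)),strain_37),((strain_93,(strain_40,(strain_22,strain_26))),strain_77)).
Branch lengths along that path: 0.19 + 0.07 + 0.04 + 0.10 + 0.29 + 0.21 + 0.23 + 0.17 = 1.30.

1.30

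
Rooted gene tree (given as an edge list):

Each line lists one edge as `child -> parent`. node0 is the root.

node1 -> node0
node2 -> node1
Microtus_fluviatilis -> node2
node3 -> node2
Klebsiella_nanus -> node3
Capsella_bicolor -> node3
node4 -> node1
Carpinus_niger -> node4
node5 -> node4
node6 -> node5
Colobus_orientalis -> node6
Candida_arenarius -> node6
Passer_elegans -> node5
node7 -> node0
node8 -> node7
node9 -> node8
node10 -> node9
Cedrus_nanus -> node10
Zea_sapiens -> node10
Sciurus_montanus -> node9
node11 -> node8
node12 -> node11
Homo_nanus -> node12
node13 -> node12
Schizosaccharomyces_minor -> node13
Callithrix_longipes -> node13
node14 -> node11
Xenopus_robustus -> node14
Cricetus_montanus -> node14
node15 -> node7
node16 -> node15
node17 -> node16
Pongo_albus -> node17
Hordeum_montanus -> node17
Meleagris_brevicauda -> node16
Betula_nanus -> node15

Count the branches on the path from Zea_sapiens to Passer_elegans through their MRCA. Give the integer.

The MRCA of Zea_sapiens and Passer_elegans is the root of the tree.
From Zea_sapiens up to that node: 5 branches. From Passer_elegans up to the same node: 4 branches. Total: 5 + 4 = 9.

9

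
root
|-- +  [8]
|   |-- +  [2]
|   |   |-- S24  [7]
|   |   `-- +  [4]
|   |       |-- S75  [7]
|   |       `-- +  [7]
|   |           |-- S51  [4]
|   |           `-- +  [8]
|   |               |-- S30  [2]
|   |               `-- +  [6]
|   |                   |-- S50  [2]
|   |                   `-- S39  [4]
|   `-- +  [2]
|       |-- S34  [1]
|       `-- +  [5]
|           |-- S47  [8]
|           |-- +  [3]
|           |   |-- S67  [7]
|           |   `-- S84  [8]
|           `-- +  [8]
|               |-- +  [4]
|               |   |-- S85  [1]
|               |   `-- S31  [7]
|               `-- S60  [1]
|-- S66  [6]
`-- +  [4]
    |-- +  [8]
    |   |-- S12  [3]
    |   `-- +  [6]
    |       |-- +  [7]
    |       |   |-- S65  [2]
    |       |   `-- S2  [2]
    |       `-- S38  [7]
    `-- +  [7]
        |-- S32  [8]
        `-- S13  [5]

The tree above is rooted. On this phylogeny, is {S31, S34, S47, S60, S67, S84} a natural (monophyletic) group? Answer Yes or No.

No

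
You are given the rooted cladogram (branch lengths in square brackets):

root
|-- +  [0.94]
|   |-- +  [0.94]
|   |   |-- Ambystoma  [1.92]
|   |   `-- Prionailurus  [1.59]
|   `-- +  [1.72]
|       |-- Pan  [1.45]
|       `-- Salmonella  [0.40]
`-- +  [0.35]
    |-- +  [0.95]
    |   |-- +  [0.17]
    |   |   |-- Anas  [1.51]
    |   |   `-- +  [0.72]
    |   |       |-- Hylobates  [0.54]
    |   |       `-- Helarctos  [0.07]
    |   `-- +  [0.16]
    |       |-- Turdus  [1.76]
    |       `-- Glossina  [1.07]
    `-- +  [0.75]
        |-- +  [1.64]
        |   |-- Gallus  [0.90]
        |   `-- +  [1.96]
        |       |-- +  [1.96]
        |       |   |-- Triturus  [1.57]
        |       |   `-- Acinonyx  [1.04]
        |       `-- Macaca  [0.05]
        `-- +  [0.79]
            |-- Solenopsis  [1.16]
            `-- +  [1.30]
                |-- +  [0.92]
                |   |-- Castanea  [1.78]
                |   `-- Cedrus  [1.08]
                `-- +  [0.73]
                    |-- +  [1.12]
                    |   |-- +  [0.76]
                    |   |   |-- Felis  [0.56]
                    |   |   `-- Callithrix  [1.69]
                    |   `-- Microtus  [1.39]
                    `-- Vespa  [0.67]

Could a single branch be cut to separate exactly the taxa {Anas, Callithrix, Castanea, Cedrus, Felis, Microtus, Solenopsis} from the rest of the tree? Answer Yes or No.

No

The MRCA of the listed taxa subtends (((Anas,(Hylobates,Helarctos)),(Turdus,Glossina)),((Gallus,((Triturus,Acinonyx),Macaca)),(Solenopsis,((Castanea,Cedrus),(((Felis,Callithrix),Microtus),Vespa))))).
That clade also contains Acinonyx, Gallus, Glossina, Helarctos, Hylobates, Macaca, Triturus, Turdus, Vespa, which are not in the proposed group, so the group is not monophyletic.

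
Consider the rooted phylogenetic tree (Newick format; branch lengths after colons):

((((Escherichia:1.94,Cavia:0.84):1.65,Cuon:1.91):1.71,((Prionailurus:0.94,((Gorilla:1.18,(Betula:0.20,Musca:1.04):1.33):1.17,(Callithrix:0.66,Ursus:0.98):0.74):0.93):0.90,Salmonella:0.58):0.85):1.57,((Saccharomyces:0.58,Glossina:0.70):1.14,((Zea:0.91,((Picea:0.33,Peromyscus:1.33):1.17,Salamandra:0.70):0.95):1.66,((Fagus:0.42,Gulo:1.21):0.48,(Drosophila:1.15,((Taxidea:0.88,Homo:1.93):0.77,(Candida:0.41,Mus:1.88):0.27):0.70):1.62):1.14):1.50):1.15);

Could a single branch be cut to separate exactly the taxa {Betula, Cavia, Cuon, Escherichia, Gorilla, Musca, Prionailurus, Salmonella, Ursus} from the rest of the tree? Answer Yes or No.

No

The MRCA of the listed taxa subtends (((Escherichia,Cavia),Cuon),((Prionailurus,((Gorilla,(Betula,Musca)),(Callithrix,Ursus))),Salmonella)).
That clade also contains Callithrix, which is not in the proposed group, so the group is not monophyletic.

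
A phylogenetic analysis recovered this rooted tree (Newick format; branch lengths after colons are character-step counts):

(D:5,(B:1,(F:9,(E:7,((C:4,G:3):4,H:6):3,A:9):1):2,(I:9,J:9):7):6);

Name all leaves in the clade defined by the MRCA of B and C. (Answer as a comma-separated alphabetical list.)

A, B, C, E, F, G, H, I, J

Tracing B: it sits inside (B,(F,(E,((C,G),H),A)),(I,J)).
Tracing C: it sits inside (C,G).
The smallest clade enclosing both is (B,(F,(E,((C,G),H),A)),(I,J)); the answer is its 9 terminal taxa in alphabetical order.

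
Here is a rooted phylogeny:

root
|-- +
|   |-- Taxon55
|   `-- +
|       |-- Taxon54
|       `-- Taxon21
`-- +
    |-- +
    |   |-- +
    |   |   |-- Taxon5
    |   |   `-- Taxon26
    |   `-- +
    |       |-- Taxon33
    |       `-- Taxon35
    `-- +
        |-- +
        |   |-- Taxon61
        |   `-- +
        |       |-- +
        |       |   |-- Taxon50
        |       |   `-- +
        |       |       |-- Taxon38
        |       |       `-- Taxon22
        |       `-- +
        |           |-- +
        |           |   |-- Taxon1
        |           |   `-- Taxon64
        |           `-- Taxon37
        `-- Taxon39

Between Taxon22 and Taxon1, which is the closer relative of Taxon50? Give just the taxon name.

Taxon22

The MRCA of Taxon50 and Taxon22 subtends (Taxon50,(Taxon38,Taxon22)) (3 taxa).
The MRCA of Taxon50 and Taxon1 subtends ((Taxon50,(Taxon38,Taxon22)),((Taxon1,Taxon64),Taxon37)) (6 taxa).
The first is nested inside the second, so Taxon50 shares a more recent common ancestor with Taxon22.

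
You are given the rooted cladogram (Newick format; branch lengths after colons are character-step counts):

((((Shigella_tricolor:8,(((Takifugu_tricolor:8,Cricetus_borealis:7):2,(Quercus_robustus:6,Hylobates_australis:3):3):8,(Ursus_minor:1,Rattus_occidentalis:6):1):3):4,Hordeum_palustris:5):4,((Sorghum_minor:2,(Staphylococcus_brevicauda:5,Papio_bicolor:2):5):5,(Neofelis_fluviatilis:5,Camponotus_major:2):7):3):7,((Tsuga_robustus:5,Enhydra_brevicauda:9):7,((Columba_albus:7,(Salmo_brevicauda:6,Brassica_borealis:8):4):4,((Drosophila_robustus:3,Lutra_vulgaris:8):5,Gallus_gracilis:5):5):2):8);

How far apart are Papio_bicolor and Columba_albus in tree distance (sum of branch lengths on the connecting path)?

43

The path runs Papio_bicolor → … → MRCA → … → Columba_albus; the MRCA is the root of the tree.
Branch lengths along that path: 2 + 5 + 5 + 3 + 7 + 8 + 2 + 4 + 7 = 43.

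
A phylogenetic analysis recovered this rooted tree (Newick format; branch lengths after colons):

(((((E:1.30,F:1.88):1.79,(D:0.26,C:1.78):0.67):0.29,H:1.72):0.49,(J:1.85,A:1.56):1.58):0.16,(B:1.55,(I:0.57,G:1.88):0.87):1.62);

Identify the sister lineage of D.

D attaches to the tree at the node subtending (D,C).
The other lineage descending from that same node — the sister group — is the single tip C.

C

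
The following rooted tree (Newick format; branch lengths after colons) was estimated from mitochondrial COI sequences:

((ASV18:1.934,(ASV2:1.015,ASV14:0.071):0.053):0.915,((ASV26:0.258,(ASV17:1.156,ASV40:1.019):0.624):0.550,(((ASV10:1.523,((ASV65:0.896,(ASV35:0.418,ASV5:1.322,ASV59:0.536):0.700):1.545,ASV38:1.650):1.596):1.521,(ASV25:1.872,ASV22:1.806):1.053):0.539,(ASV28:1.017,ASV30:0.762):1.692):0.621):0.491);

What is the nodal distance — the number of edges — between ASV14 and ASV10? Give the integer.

8

The MRCA of ASV14 and ASV10 is the root of the tree.
From ASV14 up to that node: 3 branches. From ASV10 up to the same node: 5 branches. Total: 3 + 5 = 8.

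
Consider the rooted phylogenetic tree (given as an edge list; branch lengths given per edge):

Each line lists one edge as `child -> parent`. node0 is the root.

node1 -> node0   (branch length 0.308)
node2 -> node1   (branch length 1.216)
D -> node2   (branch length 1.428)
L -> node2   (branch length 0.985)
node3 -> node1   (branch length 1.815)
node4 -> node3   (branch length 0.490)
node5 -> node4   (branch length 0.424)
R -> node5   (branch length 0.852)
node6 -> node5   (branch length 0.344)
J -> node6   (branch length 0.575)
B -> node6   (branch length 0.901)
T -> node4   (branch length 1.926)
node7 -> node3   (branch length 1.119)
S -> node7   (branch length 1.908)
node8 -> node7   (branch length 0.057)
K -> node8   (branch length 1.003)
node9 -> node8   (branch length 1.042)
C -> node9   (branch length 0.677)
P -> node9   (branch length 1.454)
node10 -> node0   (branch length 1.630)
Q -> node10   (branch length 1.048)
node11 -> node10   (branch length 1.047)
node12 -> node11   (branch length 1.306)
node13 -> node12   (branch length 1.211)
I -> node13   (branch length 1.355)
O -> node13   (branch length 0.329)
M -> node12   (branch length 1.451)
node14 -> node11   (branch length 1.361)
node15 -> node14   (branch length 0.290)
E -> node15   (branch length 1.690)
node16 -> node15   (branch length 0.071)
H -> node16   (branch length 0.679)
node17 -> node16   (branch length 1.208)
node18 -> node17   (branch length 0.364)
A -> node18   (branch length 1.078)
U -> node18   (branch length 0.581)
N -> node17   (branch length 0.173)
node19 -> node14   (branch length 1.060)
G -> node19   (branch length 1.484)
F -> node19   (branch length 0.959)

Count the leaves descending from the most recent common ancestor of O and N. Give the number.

10

The MRCA of O and N is the node subtending (((I,O),M),((E,(H,((A,U),N))),(G,F))).
That clade contains 10 terminal taxa: A, E, F, G, H, I, M, N, O, U.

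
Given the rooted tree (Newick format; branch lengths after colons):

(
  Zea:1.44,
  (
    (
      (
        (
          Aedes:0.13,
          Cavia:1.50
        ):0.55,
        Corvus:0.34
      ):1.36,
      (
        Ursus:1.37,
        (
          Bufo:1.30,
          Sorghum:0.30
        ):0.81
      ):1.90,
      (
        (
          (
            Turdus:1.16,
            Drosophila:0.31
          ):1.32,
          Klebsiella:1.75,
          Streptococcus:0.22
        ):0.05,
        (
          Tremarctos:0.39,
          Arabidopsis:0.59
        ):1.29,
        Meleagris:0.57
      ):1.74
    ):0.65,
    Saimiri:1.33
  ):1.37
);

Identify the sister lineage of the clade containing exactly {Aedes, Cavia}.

Corvus

The clade containing exactly {Aedes, Cavia} attaches to the tree at the node subtending ((Aedes,Cavia),Corvus).
The other lineage descending from that same node — the sister group — is the single tip Corvus.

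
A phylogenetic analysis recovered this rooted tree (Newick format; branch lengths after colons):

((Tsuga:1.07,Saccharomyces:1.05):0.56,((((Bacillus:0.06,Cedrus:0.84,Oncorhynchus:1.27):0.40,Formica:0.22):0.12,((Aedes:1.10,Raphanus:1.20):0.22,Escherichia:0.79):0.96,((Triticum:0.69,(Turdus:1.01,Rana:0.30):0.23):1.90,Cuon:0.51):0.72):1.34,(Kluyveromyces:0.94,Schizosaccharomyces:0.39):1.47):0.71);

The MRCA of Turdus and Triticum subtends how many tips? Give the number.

The MRCA of Turdus and Triticum is the node subtending (Triticum,(Turdus,Rana)).
That clade contains 3 terminal taxa: Rana, Triticum, Turdus.

3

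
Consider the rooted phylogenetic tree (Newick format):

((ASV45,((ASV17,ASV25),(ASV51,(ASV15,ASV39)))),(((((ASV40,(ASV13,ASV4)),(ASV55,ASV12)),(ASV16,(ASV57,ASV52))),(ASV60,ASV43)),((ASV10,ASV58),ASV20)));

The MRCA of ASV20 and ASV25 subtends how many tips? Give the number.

The MRCA of ASV20 and ASV25 is the root, so the clade is the entire tree.
That clade contains 19 terminal taxa: ASV10, ASV12, ASV13, ASV15, ASV16, ASV17, ASV20, ASV25, ASV39, ASV4, ASV40, ASV43, ASV45, ASV51, ASV52, ASV55, ASV57, ASV58, ASV60.

19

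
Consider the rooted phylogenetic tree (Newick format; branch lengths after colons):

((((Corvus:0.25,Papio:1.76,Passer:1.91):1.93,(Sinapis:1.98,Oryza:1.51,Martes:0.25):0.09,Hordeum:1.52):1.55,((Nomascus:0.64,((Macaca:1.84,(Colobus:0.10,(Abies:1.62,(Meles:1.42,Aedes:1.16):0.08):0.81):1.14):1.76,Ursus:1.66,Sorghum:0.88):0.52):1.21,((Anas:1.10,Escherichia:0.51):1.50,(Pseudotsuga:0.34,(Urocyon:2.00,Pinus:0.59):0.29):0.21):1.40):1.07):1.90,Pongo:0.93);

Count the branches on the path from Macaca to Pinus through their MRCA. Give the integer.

The MRCA of Macaca and Pinus is the node subtending ((Nomascus,((Macaca,(Colobus,(Abies,(Meles,Aedes)))),Ursus,Sorghum)),((Anas,Escherichia),(Pseudotsuga,(Urocyon,Pinus)))).
From Macaca up to that node: 4 branches. From Pinus up to the same node: 4 branches. Total: 4 + 4 = 8.

8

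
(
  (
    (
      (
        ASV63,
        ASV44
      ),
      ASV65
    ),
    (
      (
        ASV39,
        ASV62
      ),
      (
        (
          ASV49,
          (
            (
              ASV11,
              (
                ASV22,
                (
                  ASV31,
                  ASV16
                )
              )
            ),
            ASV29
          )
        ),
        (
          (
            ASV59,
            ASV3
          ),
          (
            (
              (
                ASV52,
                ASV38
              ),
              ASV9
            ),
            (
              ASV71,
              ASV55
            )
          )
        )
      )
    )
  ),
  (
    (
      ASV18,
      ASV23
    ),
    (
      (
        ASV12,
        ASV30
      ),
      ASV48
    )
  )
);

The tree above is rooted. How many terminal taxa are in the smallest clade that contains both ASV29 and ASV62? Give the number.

The MRCA of ASV29 and ASV62 is the node subtending ((ASV39,ASV62),((ASV49,((ASV11,(ASV22,(ASV31,ASV16))),ASV29)),((ASV59,ASV3),(((ASV52,ASV38),ASV9),(ASV71,ASV55))))).
That clade contains 15 terminal taxa: ASV11, ASV16, ASV22, ASV29, ASV3, ASV31, ASV38, ASV39, ASV49, ASV52, ASV55, ASV59, ASV62, ASV71, ASV9.

15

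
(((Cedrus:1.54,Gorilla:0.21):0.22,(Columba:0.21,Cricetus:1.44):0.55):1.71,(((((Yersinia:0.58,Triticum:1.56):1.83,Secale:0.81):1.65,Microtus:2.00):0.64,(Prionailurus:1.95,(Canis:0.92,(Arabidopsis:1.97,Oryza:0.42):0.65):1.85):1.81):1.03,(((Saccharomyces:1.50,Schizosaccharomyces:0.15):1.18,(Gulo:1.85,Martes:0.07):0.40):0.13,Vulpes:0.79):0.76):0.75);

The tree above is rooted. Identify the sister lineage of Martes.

Gulo

Martes attaches to the tree at the node subtending (Gulo,Martes).
The other lineage descending from that same node — the sister group — is the single tip Gulo.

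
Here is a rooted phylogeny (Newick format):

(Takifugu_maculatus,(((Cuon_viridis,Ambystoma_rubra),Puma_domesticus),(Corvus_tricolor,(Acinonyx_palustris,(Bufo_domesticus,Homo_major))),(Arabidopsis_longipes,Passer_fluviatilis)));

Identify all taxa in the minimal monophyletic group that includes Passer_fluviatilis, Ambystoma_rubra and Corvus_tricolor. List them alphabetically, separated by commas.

Acinonyx_palustris, Ambystoma_rubra, Arabidopsis_longipes, Bufo_domesticus, Corvus_tricolor, Cuon_viridis, Homo_major, Passer_fluviatilis, Puma_domesticus

Tracing Passer_fluviatilis: it sits inside (Arabidopsis_longipes,Passer_fluviatilis).
Tracing Ambystoma_rubra: it sits inside (Cuon_viridis,Ambystoma_rubra).
Tracing Corvus_tricolor: it sits inside (Corvus_tricolor,(Acinonyx_palustris,(Bufo_domesticus,Homo_major))).
The smallest clade enclosing all 3 is (((Cuon_viridis,Ambystoma_rubra),Puma_domesticus),(Corvus_tricolor,(Acinonyx_palustris,(Bufo_domesticus,Homo_major))),(Arabidopsis_longipes,Passer_fluviatilis)); the answer is its 9 terminal taxa in alphabetical order.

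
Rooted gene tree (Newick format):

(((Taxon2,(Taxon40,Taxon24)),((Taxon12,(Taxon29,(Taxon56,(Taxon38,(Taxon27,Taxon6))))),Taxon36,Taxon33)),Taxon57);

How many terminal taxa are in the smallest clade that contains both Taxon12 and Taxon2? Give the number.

The MRCA of Taxon12 and Taxon2 is the node subtending ((Taxon2,(Taxon40,Taxon24)),((Taxon12,(Taxon29,(Taxon56,(Taxon38,(Taxon27,Taxon6))))),Taxon36,Taxon33)).
That clade contains 11 terminal taxa: Taxon12, Taxon2, Taxon24, Taxon27, Taxon29, Taxon33, Taxon36, Taxon38, Taxon40, Taxon56, Taxon6.

11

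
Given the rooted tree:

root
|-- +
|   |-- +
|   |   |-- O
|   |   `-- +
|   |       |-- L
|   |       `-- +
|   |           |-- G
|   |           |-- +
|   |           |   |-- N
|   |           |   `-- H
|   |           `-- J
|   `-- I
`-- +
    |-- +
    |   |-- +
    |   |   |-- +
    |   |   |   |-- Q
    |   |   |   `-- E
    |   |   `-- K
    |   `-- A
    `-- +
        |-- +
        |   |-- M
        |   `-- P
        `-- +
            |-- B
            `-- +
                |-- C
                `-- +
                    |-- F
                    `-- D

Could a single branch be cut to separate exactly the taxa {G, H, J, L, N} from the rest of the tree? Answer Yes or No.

The most recent common ancestor of these taxa subtends (L,(G,(N,H),J)).
That clade has exactly 5 tips — every listed taxon and nothing else — so the group is monophyletic.

Yes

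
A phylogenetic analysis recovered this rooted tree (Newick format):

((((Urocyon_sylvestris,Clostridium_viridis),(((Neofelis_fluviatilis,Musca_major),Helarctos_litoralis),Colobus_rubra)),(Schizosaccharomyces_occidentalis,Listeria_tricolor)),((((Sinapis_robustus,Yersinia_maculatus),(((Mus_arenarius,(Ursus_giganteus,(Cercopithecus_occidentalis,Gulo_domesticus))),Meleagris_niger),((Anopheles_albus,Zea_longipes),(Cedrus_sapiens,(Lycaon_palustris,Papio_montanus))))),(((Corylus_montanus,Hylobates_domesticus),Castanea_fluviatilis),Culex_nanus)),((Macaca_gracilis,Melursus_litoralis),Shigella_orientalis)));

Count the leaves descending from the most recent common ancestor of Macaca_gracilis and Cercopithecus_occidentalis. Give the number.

The MRCA of Macaca_gracilis and Cercopithecus_occidentalis is the node subtending ((((Sinapis_robustus,Yersinia_maculatus),(((Mus_arenarius,(Ursus_giganteus,(Cercopithecus_occidentalis,Gulo_domesticus))),Meleagris_niger),((Anopheles_albus,Zea_longipes),(Cedrus_sapiens,(Lycaon_palustris,Papio_montanus))))),(((Corylus_montanus,Hylobates_domesticus),Castanea_fluviatilis),Culex_nanus)),((Macaca_gracilis,Melursus_litoralis),Shigella_orientalis)).
That clade contains 19 terminal taxa: Anopheles_albus, Castanea_fluviatilis, Cedrus_sapiens, Cercopithecus_occidentalis, Corylus_montanus, Culex_nanus, Gulo_domesticus, Hylobates_domesticus, Lycaon_palustris, Macaca_gracilis, Meleagris_niger, Melursus_litoralis, Mus_arenarius, Papio_montanus, Shigella_orientalis, Sinapis_robustus, Ursus_giganteus, Yersinia_maculatus, Zea_longipes.

19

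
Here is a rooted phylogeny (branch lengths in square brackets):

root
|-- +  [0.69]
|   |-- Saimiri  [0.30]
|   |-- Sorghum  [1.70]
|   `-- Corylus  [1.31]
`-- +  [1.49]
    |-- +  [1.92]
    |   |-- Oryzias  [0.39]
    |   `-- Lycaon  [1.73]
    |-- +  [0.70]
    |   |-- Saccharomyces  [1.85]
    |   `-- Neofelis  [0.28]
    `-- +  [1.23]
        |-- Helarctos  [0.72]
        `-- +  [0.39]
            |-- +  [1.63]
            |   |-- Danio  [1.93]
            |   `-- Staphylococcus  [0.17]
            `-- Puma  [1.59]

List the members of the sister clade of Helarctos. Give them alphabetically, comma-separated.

Danio, Puma, Staphylococcus

Helarctos attaches to the tree at the node subtending (Helarctos,((Danio,Staphylococcus),Puma)).
The other lineage descending from that same node — the sister group — is ((Danio,Staphylococcus),Puma); its 3 tips in alphabetical order are the answer.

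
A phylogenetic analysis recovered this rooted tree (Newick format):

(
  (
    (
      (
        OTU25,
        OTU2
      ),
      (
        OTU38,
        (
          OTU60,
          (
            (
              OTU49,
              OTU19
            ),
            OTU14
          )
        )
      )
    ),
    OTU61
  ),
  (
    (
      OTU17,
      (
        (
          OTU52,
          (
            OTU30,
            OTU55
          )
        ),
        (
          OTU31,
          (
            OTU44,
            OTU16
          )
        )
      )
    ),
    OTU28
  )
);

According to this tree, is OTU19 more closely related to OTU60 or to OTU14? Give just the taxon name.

OTU14

The MRCA of OTU19 and OTU14 subtends ((OTU49,OTU19),OTU14) (3 taxa).
The MRCA of OTU19 and OTU60 subtends (OTU60,((OTU49,OTU19),OTU14)) (4 taxa).
The first is nested inside the second, so OTU19 shares a more recent common ancestor with OTU14.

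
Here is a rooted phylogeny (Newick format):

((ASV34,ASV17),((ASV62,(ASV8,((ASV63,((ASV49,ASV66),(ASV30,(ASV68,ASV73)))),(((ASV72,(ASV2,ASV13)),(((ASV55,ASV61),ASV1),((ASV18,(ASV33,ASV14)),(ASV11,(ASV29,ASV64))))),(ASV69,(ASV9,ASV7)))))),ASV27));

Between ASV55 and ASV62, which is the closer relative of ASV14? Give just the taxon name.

ASV55

The MRCA of ASV14 and ASV55 subtends (((ASV55,ASV61),ASV1),((ASV18,(ASV33,ASV14)),(ASV11,(ASV29,ASV64)))) (9 taxa).
The MRCA of ASV14 and ASV62 subtends (ASV62,(ASV8,((ASV63,((ASV49,ASV66),(ASV30,(ASV68,ASV73)))),(((ASV72,(ASV2,ASV13)),(((ASV55,ASV61),ASV1),((ASV18,(ASV33,ASV14)),(ASV11,(ASV29,ASV64))))),(ASV69,(ASV9,ASV7)))))) (23 taxa).
The first is nested inside the second, so ASV14 shares a more recent common ancestor with ASV55.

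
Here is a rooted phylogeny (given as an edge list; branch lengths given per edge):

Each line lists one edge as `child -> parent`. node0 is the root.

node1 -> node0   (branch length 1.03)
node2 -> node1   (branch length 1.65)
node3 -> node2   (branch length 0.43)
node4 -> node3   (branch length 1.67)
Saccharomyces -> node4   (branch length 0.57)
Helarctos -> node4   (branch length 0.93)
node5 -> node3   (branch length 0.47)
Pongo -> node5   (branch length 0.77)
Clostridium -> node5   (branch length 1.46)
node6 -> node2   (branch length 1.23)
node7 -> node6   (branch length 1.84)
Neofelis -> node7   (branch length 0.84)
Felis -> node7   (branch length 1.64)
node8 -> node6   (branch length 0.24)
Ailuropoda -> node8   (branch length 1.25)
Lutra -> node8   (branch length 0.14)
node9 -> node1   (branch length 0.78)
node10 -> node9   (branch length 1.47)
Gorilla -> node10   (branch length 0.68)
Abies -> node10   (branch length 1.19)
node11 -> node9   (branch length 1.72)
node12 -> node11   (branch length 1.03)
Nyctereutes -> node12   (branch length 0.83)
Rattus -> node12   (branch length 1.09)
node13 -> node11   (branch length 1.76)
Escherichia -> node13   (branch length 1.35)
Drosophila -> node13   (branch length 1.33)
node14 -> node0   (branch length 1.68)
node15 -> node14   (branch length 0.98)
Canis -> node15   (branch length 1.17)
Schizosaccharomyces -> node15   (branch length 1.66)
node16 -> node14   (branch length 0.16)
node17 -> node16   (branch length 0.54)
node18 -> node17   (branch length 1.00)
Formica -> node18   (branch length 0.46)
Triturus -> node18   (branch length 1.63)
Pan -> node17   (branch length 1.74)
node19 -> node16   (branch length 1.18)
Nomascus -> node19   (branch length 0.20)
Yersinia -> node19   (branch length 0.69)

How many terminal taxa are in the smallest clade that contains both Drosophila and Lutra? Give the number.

14

The MRCA of Drosophila and Lutra is the node subtending ((((Saccharomyces,Helarctos),(Pongo,Clostridium)),((Neofelis,Felis),(Ailuropoda,Lutra))),((Gorilla,Abies),((Nyctereutes,Rattus),(Escherichia,Drosophila)))).
That clade contains 14 terminal taxa: Abies, Ailuropoda, Clostridium, Drosophila, Escherichia, Felis, Gorilla, Helarctos, Lutra, Neofelis, Nyctereutes, Pongo, Rattus, Saccharomyces.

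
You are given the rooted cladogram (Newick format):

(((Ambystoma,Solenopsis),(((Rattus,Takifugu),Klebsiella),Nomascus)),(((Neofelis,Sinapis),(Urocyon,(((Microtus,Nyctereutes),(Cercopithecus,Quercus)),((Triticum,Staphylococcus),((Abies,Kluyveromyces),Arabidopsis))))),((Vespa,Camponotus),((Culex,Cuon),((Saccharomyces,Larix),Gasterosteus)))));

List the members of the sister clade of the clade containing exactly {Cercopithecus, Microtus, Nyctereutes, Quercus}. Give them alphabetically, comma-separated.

Abies, Arabidopsis, Kluyveromyces, Staphylococcus, Triticum

The clade containing exactly {Cercopithecus, Microtus, Nyctereutes, Quercus} attaches to the tree at the node subtending (((Microtus,Nyctereutes),(Cercopithecus,Quercus)),((Triticum,Staphylococcus),((Abies,Kluyveromyces),Arabidopsis))).
The other lineage descending from that same node — the sister group — is ((Triticum,Staphylococcus),((Abies,Kluyveromyces),Arabidopsis)); its 5 tips in alphabetical order are the answer.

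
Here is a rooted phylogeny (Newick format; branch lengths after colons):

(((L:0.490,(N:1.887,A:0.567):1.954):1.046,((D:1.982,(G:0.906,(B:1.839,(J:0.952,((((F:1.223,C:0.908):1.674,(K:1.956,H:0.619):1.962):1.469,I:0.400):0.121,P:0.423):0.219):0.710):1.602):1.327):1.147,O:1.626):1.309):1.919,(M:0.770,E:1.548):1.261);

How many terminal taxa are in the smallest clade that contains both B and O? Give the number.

11

The MRCA of B and O is the node subtending ((D,(G,(B,(J,((((F,C),(K,H)),I),P))))),O).
That clade contains 11 terminal taxa: B, C, D, F, G, H, I, J, K, O, P.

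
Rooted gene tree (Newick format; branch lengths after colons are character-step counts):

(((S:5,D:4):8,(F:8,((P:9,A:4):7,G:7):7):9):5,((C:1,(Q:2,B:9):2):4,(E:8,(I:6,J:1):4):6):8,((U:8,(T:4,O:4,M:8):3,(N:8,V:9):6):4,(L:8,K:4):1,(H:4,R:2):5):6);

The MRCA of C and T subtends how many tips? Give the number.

22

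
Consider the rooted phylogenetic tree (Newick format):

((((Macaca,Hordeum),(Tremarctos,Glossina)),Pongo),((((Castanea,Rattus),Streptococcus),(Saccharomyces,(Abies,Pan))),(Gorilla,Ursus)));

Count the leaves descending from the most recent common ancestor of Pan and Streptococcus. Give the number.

6

The MRCA of Pan and Streptococcus is the node subtending (((Castanea,Rattus),Streptococcus),(Saccharomyces,(Abies,Pan))).
That clade contains 6 terminal taxa: Abies, Castanea, Pan, Rattus, Saccharomyces, Streptococcus.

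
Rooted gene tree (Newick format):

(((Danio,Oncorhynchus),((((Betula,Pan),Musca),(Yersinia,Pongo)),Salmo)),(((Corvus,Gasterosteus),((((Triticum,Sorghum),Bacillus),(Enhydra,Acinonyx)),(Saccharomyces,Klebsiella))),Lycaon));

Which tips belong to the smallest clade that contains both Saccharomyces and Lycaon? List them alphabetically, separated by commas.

Tracing Saccharomyces: it sits inside (Saccharomyces,Klebsiella).
Tracing Lycaon: it sits inside (((Corvus,Gasterosteus),((((Triticum,Sorghum),Bacillus),(Enhydra,Acinonyx)),(Saccharomyces,Klebsiella))),Lycaon).
The smallest clade enclosing both is (((Corvus,Gasterosteus),((((Triticum,Sorghum),Bacillus),(Enhydra,Acinonyx)),(Saccharomyces,Klebsiella))),Lycaon); the answer is its 10 terminal taxa in alphabetical order.

Acinonyx, Bacillus, Corvus, Enhydra, Gasterosteus, Klebsiella, Lycaon, Saccharomyces, Sorghum, Triticum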